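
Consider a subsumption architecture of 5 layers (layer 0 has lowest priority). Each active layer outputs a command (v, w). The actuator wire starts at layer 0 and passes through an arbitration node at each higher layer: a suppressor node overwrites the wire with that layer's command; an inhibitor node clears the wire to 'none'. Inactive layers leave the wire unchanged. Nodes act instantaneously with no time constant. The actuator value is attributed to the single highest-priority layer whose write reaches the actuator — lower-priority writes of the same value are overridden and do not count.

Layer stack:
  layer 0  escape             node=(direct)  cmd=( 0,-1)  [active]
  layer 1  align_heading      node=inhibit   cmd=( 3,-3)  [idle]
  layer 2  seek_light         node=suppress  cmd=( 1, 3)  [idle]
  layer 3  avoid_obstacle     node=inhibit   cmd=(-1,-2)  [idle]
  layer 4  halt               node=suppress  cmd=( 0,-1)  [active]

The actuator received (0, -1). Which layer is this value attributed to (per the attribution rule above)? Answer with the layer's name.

L0 escape: active, feeds wire = (0, -1)
L1 align_heading: idle → wire stays (0, -1)
L2 seek_light: idle → wire stays (0, -1)
L3 avoid_obstacle: idle → wire stays (0, -1)
L4 halt: active, suppressor → wire = (0, -1)
actuator = (0, -1)
last writer: layer 4 = halt

halt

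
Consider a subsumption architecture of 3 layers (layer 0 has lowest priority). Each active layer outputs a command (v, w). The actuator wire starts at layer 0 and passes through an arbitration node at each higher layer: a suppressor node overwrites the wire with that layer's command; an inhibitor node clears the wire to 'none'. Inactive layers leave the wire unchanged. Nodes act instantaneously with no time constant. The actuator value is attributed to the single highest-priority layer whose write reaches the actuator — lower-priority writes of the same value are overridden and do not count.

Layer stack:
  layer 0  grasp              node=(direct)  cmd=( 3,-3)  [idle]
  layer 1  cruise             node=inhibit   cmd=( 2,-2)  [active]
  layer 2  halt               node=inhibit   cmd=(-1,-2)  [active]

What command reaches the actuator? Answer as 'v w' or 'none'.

layer 0 (grasp) idle — none
layer 1 (cruise) active — inhibits: none
layer 2 (halt) active — inhibits: none
→ actuator none

none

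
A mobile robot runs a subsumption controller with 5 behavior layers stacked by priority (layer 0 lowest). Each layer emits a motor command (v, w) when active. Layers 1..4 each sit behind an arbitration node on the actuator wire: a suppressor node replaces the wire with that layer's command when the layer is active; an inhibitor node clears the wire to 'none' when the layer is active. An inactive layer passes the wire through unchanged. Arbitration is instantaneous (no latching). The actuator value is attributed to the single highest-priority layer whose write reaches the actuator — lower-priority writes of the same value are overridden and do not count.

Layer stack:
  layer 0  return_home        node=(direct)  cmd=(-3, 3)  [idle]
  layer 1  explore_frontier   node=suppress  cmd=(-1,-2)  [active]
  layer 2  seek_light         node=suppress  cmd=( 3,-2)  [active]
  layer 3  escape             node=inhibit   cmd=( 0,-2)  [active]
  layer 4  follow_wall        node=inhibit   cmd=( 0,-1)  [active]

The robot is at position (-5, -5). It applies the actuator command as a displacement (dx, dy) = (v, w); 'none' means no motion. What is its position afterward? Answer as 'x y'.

-5 -5

L0 return_home: idle → wire = none
L1 explore_frontier: active, suppressor → wire = (-1, -2)
L2 seek_light: active, suppressor → wire = (3, -2)
L3 escape: active, inhibitor → wire = none
L4 follow_wall: active, inhibitor → wire = none
actuator = none
position: (-5, -5) + none = (-5, -5)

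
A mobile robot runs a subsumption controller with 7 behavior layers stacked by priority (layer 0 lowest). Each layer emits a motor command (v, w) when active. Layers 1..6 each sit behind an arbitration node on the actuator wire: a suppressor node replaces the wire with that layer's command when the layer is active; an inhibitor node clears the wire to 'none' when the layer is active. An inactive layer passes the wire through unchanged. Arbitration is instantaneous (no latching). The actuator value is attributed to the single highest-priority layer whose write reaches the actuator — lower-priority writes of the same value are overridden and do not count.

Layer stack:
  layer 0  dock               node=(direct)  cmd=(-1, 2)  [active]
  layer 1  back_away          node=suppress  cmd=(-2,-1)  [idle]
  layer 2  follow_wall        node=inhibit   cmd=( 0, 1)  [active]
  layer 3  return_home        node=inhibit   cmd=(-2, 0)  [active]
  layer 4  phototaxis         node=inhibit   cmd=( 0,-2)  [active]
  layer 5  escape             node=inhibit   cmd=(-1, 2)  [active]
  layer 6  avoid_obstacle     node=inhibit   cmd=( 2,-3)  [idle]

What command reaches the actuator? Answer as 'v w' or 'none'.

none

layer 0 (dock) active — direct: (-1, 2)
layer 1 (back_away) idle — unchanged: (-1, 2)
layer 2 (follow_wall) active — inhibits: none
layer 3 (return_home) active — inhibits: none
layer 4 (phototaxis) active — inhibits: none
layer 5 (escape) active — inhibits: none
layer 6 (avoid_obstacle) idle — unchanged: none
→ actuator none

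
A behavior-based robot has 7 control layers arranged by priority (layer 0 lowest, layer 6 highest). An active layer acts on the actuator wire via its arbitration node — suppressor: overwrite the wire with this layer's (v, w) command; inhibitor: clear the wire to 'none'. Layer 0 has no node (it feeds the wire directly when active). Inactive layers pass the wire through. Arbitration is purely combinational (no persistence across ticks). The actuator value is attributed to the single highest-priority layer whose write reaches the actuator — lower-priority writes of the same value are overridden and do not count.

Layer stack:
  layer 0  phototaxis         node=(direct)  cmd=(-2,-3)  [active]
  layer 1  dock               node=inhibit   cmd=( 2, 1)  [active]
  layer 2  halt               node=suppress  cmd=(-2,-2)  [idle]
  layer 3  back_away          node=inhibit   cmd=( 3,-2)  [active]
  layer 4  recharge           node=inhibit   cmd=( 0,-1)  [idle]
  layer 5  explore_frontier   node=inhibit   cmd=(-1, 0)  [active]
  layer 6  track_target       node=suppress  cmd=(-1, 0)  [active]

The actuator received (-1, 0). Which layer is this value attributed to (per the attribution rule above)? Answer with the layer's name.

track_target

L0 phototaxis: active, feeds wire = (-2, -3)
L1 dock: active, inhibitor → wire = none
L2 halt: idle → wire stays none
L3 back_away: active, inhibitor → wire = none
L4 recharge: idle → wire stays none
L5 explore_frontier: active, inhibitor → wire = none
L6 track_target: active, suppressor → wire = (-1, 0)
actuator = (-1, 0)
last writer: layer 6 = track_target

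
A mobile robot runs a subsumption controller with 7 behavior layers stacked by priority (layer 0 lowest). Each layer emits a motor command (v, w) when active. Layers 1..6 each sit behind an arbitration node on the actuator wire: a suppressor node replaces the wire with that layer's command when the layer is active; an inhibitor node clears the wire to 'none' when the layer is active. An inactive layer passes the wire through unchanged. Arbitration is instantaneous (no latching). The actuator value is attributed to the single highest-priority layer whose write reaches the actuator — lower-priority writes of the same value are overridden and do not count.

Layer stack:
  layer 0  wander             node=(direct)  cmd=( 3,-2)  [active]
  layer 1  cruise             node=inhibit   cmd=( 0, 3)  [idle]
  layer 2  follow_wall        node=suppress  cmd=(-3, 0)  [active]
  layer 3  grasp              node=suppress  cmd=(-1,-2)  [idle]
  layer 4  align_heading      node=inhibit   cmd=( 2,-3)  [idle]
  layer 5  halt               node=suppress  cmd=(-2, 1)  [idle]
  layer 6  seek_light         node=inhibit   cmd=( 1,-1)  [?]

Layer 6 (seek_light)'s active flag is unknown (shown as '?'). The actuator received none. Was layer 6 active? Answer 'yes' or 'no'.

yes

If layer 6 is active=yes:
  actuator would be none
If layer 6 is active=no:
  actuator would be (-3, 0)
Observed none, so layer 6 was active.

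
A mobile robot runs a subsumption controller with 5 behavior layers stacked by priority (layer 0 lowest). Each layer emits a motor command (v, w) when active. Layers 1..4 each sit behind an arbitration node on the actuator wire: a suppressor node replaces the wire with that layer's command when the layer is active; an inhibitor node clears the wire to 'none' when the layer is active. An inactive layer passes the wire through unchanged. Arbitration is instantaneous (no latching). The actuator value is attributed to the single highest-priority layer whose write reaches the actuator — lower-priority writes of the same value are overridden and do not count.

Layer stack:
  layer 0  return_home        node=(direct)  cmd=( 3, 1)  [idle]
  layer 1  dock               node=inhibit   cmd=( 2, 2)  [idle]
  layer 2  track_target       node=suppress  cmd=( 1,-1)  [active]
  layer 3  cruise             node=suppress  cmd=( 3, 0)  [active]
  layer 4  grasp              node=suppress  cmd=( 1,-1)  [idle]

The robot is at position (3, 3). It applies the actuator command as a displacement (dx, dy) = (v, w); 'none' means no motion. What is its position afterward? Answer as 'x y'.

6 3

[0] return_home off; wire := none
[1] dock off; pass none
[2] track_target on (suppress); wire := (1, -1)
[3] cruise on (suppress); wire := (3, 0)
[4] grasp off; pass (3, 0)
output (3, 0)
position: (3, 3) + (3, 0) = (6, 3)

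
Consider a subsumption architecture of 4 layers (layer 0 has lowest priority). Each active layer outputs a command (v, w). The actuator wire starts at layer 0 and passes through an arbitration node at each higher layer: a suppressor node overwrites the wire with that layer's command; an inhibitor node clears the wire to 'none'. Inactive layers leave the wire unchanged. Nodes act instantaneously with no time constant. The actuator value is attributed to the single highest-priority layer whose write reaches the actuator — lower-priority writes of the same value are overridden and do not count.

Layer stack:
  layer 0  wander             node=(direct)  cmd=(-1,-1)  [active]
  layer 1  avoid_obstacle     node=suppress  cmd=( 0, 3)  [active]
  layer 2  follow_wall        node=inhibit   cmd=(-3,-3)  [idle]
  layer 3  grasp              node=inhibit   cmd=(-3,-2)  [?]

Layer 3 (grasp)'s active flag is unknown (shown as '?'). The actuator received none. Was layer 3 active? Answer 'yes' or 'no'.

If layer 3 is active=yes:
  actuator would be none
If layer 3 is active=no:
  actuator would be (0, 3)
Observed none, so layer 3 was active.

yes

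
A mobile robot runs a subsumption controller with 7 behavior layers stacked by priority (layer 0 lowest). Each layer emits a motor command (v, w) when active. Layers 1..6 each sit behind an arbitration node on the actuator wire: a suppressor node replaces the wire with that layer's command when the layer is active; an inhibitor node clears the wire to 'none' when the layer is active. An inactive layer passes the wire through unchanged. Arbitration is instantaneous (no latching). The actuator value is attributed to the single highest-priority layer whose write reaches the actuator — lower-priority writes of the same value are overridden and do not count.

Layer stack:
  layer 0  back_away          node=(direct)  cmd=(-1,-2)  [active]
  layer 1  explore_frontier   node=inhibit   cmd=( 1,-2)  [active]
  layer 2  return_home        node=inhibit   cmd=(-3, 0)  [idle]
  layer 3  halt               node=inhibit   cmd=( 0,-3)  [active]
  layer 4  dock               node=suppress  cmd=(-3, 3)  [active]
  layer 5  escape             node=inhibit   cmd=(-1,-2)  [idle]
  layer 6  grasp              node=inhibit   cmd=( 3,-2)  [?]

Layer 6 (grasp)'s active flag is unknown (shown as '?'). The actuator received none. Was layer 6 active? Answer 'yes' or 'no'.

yes

If layer 6 is active=yes:
  actuator would be none
If layer 6 is active=no:
  actuator would be (-3, 3)
Observed none, so layer 6 was active.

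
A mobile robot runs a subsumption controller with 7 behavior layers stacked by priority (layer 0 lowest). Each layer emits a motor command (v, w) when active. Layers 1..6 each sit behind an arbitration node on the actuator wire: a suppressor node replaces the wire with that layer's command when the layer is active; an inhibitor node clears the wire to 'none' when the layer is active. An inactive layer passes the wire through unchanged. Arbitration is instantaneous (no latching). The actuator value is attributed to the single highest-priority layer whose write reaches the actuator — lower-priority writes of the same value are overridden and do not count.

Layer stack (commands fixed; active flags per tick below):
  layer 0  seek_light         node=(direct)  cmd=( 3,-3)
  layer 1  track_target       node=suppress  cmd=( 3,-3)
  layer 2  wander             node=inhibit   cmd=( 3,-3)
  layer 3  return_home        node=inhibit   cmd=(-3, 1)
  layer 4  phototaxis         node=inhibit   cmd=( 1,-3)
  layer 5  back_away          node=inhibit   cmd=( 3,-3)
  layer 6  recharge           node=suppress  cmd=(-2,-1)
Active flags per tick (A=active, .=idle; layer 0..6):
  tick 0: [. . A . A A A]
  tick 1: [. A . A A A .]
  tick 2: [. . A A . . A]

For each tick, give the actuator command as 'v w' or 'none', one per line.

tick 0:
  L0 seek_light: idle → wire = none
  L1 track_target: idle → wire stays none
  L2 wander: active, inhibitor → wire = none
  L3 return_home: idle → wire stays none
  L4 phototaxis: active, inhibitor → wire = none
  L5 back_away: active, inhibitor → wire = none
  L6 recharge: active, suppressor → wire = (-2, -1)
  actuator = (-2, -1)
tick 1:
  L0 seek_light: idle → wire = none
  L1 track_target: active, suppressor → wire = (3, -3)
  L2 wander: idle → wire stays (3, -3)
  L3 return_home: active, inhibitor → wire = none
  L4 phototaxis: active, inhibitor → wire = none
  L5 back_away: active, inhibitor → wire = none
  L6 recharge: idle → wire stays none
  actuator = none
tick 2:
  L0 seek_light: idle → wire = none
  L1 track_target: idle → wire stays none
  L2 wander: active, inhibitor → wire = none
  L3 return_home: active, inhibitor → wire = none
  L4 phototaxis: idle → wire stays none
  L5 back_away: idle → wire stays none
  L6 recharge: active, suppressor → wire = (-2, -1)
  actuator = (-2, -1)

-2 -1
none
-2 -1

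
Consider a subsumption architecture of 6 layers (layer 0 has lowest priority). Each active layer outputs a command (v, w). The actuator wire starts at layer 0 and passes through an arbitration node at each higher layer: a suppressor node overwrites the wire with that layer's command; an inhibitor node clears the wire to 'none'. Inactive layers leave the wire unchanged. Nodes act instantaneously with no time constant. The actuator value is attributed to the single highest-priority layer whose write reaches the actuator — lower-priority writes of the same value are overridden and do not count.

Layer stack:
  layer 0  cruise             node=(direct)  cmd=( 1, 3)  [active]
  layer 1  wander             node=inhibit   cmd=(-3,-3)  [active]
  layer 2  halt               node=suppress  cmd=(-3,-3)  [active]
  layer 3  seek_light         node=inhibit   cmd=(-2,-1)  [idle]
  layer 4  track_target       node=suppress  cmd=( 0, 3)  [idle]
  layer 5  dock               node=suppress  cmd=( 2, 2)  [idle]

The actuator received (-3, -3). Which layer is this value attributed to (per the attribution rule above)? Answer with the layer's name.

halt

layer 0 (cruise) active — direct: (1, 3)
layer 1 (wander) active — inhibits: none
layer 2 (halt) active — suppresses: (-3, -3)
layer 3 (seek_light) idle — unchanged: (-3, -3)
layer 4 (track_target) idle — unchanged: (-3, -3)
layer 5 (dock) idle — unchanged: (-3, -3)
→ actuator (-3, -3)
last writer: layer 2 = halt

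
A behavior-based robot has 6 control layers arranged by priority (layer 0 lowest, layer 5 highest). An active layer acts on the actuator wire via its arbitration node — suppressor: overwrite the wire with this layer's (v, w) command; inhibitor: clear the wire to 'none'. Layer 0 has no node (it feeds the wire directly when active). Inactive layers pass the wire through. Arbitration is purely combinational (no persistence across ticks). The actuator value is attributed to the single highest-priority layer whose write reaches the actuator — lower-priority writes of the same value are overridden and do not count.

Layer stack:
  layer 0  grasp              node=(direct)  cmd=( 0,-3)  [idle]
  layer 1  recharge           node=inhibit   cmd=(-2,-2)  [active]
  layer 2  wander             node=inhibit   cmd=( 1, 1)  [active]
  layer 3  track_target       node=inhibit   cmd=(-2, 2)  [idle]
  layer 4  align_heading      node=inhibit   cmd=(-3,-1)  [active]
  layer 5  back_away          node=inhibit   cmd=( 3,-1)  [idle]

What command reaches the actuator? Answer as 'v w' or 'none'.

L0 grasp: idle → wire = none
L1 recharge: active, inhibitor → wire = none
L2 wander: active, inhibitor → wire = none
L3 track_target: idle → wire stays none
L4 align_heading: active, inhibitor → wire = none
L5 back_away: idle → wire stays none
actuator = none

none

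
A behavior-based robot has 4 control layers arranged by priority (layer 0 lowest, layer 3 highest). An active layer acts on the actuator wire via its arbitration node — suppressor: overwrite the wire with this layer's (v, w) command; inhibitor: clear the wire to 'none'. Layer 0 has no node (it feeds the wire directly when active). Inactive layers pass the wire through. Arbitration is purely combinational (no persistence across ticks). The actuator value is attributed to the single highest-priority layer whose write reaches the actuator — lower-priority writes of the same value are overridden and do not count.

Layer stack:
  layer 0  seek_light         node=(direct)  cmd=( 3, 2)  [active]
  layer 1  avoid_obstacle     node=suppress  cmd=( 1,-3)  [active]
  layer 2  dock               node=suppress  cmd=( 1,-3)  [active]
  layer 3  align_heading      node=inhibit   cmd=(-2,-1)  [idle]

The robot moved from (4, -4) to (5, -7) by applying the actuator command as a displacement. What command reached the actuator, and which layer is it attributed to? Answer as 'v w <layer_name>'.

displacement = (5, -7) − (4, -4) = (1, -3)
[0] seek_light on; wire := (3, 2)
[1] avoid_obstacle on (suppress); wire := (1, -3)
[2] dock on (suppress); wire := (1, -3)
[3] align_heading off; pass (1, -3)
output (1, -3) — from layer 2 (dock)

1 -3 dock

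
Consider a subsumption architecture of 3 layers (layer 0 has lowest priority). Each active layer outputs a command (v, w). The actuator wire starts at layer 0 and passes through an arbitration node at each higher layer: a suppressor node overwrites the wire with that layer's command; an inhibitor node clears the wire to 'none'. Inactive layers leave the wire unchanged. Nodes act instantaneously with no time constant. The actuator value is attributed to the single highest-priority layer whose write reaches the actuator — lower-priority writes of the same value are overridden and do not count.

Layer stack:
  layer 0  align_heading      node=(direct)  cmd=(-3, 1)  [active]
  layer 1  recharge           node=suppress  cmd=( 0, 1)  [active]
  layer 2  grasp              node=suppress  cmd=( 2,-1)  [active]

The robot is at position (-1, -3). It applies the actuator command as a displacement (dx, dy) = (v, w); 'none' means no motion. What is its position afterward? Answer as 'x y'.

1 -4

layer 0 (align_heading) active — direct: (-3, 1)
layer 1 (recharge) active — suppresses: (0, 1)
layer 2 (grasp) active — suppresses: (2, -1)
→ actuator (2, -1)
position: (-1, -3) + (2, -1) = (1, -4)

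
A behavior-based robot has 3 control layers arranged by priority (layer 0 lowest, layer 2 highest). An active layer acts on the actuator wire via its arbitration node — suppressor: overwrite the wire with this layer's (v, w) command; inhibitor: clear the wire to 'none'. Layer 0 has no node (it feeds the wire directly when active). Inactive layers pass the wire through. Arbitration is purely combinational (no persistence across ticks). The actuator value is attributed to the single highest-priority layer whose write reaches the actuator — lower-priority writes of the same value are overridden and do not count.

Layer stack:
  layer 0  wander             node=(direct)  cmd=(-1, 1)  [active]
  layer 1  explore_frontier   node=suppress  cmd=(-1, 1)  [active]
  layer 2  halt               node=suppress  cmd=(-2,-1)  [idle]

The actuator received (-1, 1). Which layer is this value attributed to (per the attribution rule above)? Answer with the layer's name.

[0] wander on; wire := (-1, 1)
[1] explore_frontier on (suppress); wire := (-1, 1)
[2] halt off; pass (-1, 1)
output (-1, 1)
last writer: layer 1 = explore_frontier

explore_frontier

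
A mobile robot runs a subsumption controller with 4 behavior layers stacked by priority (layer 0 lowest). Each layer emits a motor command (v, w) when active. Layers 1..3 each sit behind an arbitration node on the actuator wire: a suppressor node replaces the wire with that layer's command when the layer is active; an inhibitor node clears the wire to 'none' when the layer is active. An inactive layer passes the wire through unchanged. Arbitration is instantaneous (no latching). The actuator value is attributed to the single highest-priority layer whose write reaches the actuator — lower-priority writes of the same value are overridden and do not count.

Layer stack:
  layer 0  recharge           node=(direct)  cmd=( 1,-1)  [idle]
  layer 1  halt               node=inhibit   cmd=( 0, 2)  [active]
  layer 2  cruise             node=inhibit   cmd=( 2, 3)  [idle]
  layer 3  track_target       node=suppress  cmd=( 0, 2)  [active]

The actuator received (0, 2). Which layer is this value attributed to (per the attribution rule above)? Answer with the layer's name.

track_target

L0 recharge: idle → wire = none
L1 halt: active, inhibitor → wire = none
L2 cruise: idle → wire stays none
L3 track_target: active, suppressor → wire = (0, 2)
actuator = (0, 2)
last writer: layer 3 = track_target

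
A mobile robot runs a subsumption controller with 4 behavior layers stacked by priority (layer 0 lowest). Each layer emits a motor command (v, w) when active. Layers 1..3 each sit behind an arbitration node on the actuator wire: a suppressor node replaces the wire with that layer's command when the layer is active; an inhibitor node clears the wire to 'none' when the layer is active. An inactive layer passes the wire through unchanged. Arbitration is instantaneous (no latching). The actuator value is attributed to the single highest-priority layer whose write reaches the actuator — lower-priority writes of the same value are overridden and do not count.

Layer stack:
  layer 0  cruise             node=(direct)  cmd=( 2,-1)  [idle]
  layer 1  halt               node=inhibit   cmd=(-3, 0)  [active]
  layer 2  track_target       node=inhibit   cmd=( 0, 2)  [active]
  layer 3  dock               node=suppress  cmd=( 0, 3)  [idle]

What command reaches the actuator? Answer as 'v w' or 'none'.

none

layer 0 (cruise) idle — none
layer 1 (halt) active — inhibits: none
layer 2 (track_target) active — inhibits: none
layer 3 (dock) idle — unchanged: none
→ actuator none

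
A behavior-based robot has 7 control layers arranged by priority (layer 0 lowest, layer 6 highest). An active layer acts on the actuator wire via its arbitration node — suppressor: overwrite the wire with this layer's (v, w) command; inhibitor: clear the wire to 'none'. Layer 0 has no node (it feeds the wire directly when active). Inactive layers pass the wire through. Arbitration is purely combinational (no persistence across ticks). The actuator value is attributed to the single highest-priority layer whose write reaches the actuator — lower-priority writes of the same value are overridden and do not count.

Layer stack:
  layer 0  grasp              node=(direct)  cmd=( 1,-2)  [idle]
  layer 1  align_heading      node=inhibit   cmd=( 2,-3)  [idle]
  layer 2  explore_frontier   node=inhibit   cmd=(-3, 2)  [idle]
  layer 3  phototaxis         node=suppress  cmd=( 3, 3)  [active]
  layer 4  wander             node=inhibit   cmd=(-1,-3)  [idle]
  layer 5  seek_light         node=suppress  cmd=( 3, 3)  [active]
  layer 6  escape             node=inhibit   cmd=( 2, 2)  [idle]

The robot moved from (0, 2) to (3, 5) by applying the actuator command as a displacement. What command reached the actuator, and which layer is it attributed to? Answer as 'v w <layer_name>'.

displacement = (3, 5) − (0, 2) = (3, 3)
L0 grasp: idle → wire = none
L1 align_heading: idle → wire stays none
L2 explore_frontier: idle → wire stays none
L3 phototaxis: active, suppressor → wire = (3, 3)
L4 wander: idle → wire stays (3, 3)
L5 seek_light: active, suppressor → wire = (3, 3)
L6 escape: idle → wire stays (3, 3)
actuator = (3, 3) — from layer 5 (seek_light)

3 3 seek_light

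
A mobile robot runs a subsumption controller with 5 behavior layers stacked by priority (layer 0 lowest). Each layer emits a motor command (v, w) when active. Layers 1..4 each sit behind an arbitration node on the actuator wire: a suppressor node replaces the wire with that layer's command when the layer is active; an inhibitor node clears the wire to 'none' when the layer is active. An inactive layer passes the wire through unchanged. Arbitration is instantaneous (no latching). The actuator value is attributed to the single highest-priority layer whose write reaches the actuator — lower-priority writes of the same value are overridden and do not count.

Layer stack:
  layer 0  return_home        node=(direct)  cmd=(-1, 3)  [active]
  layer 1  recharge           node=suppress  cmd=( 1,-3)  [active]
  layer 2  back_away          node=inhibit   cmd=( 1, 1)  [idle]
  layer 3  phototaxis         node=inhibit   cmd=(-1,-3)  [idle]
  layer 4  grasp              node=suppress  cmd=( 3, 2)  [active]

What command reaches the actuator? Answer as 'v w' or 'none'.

3 2

[0] return_home on; wire := (-1, 3)
[1] recharge on (suppress); wire := (1, -3)
[2] back_away off; pass (1, -3)
[3] phototaxis off; pass (1, -3)
[4] grasp on (suppress); wire := (3, 2)
output (3, 2)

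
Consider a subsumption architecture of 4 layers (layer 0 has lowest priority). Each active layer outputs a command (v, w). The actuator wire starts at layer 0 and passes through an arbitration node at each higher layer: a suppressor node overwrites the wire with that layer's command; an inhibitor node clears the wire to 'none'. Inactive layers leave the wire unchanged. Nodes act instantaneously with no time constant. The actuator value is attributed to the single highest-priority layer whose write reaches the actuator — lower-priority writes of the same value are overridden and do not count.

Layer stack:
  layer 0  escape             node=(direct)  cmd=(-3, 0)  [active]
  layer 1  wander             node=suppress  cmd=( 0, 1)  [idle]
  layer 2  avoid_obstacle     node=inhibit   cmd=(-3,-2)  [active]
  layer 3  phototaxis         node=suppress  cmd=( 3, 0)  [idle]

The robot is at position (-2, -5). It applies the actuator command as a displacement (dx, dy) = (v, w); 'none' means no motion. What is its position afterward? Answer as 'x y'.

-2 -5

[0] escape on; wire := (-3, 0)
[1] wander off; pass (-3, 0)
[2] avoid_obstacle on (inhibit); wire := none
[3] phototaxis off; pass none
output none
position: (-2, -5) + none = (-2, -5)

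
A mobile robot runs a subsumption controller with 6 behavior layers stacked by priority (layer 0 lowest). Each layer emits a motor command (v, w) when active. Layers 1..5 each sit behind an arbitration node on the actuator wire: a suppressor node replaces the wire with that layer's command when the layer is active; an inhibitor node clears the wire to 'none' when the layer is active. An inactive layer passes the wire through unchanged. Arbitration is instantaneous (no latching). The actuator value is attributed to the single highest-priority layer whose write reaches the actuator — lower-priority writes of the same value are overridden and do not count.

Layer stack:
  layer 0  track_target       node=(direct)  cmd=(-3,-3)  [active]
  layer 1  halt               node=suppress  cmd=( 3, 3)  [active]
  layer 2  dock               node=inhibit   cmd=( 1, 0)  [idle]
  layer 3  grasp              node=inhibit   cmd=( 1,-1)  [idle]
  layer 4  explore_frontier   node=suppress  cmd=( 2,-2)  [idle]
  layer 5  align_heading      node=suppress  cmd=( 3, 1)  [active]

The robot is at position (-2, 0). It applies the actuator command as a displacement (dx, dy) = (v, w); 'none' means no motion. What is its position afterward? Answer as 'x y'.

1 1

layer 0 (track_target) active — direct: (-3, -3)
layer 1 (halt) active — suppresses: (3, 3)
layer 2 (dock) idle — unchanged: (3, 3)
layer 3 (grasp) idle — unchanged: (3, 3)
layer 4 (explore_frontier) idle — unchanged: (3, 3)
layer 5 (align_heading) active — suppresses: (3, 1)
→ actuator (3, 1)
position: (-2, 0) + (3, 1) = (1, 1)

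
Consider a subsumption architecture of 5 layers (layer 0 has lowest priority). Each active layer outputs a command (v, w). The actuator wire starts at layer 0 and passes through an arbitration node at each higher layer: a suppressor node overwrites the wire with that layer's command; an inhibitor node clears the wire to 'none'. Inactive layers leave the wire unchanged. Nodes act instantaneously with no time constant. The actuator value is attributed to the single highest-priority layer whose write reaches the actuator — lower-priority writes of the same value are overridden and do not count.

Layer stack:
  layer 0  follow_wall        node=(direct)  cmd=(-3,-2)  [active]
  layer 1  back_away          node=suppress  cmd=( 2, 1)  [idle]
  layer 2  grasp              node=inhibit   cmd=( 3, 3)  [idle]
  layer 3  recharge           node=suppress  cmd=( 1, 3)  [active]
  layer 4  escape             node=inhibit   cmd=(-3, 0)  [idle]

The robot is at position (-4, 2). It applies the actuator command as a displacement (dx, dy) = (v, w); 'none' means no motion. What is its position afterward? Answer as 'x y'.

-3 5

layer 0 (follow_wall) active — direct: (-3, -2)
layer 1 (back_away) idle — unchanged: (-3, -2)
layer 2 (grasp) idle — unchanged: (-3, -2)
layer 3 (recharge) active — suppresses: (1, 3)
layer 4 (escape) idle — unchanged: (1, 3)
→ actuator (1, 3)
position: (-4, 2) + (1, 3) = (-3, 5)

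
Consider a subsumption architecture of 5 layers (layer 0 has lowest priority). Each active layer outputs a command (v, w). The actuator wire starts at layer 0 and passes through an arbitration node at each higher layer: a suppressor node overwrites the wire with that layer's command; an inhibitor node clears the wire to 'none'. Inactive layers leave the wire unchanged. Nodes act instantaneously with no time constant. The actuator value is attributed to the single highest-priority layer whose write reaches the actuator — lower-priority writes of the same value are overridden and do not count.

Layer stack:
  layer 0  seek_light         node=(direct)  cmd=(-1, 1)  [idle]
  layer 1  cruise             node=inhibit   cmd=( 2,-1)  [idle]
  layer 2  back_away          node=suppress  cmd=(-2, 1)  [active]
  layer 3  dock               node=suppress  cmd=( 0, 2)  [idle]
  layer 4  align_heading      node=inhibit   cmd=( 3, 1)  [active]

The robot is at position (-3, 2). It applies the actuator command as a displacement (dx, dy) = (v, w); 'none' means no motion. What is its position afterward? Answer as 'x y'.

[0] seek_light off; wire := none
[1] cruise off; pass none
[2] back_away on (suppress); wire := (-2, 1)
[3] dock off; pass (-2, 1)
[4] align_heading on (inhibit); wire := none
output none
position: (-3, 2) + none = (-3, 2)

-3 2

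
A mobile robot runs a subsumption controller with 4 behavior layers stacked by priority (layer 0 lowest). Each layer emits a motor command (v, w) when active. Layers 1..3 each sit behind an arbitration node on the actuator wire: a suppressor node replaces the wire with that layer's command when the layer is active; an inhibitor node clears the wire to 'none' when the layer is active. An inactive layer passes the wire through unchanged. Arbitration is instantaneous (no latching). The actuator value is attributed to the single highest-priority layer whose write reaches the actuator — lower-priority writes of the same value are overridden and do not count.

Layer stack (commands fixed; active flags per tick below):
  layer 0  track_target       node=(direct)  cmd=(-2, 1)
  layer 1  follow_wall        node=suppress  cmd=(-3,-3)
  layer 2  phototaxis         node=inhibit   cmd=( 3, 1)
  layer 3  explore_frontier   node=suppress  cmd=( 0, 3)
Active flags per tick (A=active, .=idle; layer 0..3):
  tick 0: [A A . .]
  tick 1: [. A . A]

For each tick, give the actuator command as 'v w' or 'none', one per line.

-3 -3
0 3

tick 0:
  L0 track_target: active, feeds wire = (-2, 1)
  L1 follow_wall: active, suppressor → wire = (-3, -3)
  L2 phototaxis: idle → wire stays (-3, -3)
  L3 explore_frontier: idle → wire stays (-3, -3)
  actuator = (-3, -3)
tick 1:
  L0 track_target: idle → wire = none
  L1 follow_wall: active, suppressor → wire = (-3, -3)
  L2 phototaxis: idle → wire stays (-3, -3)
  L3 explore_frontier: active, suppressor → wire = (0, 3)
  actuator = (0, 3)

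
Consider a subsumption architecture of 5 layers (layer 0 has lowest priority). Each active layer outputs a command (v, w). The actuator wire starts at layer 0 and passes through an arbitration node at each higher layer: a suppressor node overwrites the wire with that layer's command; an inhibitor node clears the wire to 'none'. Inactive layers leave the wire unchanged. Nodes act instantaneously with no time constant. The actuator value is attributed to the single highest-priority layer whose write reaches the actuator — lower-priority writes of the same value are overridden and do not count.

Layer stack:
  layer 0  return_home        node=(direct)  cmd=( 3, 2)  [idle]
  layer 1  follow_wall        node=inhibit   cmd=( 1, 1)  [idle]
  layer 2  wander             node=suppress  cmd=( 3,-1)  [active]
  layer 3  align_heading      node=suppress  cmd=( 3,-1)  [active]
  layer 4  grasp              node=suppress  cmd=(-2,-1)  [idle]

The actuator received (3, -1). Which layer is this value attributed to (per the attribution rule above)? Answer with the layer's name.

align_heading

[0] return_home off; wire := none
[1] follow_wall off; pass none
[2] wander on (suppress); wire := (3, -1)
[3] align_heading on (suppress); wire := (3, -1)
[4] grasp off; pass (3, -1)
output (3, -1)
last writer: layer 3 = align_heading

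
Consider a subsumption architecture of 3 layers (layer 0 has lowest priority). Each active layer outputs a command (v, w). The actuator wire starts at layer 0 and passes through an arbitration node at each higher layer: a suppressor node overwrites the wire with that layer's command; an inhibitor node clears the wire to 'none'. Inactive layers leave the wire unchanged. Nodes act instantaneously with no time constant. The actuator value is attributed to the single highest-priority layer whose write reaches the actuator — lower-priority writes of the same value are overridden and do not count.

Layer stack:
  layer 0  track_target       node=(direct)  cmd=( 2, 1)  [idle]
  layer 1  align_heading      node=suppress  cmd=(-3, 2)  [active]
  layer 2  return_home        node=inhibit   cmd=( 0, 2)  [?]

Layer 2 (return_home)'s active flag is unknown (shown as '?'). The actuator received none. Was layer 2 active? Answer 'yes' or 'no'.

yes

If layer 2 is active=yes:
  actuator would be none
If layer 2 is active=no:
  actuator would be (-3, 2)
Observed none, so layer 2 was active.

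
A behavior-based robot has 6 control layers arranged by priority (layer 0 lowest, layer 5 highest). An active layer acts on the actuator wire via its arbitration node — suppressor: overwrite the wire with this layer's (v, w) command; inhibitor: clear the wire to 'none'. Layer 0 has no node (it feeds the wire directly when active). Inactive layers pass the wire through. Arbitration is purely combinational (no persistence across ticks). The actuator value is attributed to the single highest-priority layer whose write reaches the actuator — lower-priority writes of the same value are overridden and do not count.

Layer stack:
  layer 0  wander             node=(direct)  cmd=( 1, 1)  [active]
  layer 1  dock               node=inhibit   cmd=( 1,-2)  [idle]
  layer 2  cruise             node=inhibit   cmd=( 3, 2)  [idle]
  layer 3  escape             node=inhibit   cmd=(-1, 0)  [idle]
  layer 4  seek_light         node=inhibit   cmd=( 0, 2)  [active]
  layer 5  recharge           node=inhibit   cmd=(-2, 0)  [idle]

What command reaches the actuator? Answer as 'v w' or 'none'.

L0 wander: active, feeds wire = (1, 1)
L1 dock: idle → wire stays (1, 1)
L2 cruise: idle → wire stays (1, 1)
L3 escape: idle → wire stays (1, 1)
L4 seek_light: active, inhibitor → wire = none
L5 recharge: idle → wire stays none
actuator = none

none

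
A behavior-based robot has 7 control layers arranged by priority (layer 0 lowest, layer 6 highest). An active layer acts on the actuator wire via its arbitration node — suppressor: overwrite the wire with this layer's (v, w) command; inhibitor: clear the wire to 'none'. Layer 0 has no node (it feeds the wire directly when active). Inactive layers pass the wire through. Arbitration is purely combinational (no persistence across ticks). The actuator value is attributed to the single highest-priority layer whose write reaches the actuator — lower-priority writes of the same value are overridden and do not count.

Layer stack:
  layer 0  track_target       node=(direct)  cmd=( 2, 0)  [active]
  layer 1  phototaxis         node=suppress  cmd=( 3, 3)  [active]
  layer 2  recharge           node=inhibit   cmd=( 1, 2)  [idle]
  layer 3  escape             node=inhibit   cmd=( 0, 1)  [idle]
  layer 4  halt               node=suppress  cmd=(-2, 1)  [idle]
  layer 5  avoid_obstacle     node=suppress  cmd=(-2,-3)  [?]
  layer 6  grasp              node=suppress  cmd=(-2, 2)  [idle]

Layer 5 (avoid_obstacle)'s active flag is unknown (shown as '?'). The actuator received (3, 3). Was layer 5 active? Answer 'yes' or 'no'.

If layer 5 is active=yes:
  actuator would be (-2, -3)
If layer 5 is active=no:
  actuator would be (3, 3)
Observed (3, 3), so layer 5 was idle.

no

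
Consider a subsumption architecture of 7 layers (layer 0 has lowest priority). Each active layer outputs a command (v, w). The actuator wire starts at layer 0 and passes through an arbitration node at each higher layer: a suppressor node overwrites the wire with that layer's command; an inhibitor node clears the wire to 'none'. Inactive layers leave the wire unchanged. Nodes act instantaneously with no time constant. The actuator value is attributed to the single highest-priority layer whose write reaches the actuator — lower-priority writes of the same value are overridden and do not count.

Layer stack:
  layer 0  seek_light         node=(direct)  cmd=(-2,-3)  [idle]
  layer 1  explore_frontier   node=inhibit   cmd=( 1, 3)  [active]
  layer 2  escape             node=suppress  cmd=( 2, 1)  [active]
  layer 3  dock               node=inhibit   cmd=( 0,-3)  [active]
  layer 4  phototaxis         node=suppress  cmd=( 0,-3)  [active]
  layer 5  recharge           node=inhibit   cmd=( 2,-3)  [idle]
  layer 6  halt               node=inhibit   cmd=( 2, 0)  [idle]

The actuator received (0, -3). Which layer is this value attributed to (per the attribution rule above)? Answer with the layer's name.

[0] seek_light off; wire := none
[1] explore_frontier on (inhibit); wire := none
[2] escape on (suppress); wire := (2, 1)
[3] dock on (inhibit); wire := none
[4] phototaxis on (suppress); wire := (0, -3)
[5] recharge off; pass (0, -3)
[6] halt off; pass (0, -3)
output (0, -3)
last writer: layer 4 = phototaxis

phototaxis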